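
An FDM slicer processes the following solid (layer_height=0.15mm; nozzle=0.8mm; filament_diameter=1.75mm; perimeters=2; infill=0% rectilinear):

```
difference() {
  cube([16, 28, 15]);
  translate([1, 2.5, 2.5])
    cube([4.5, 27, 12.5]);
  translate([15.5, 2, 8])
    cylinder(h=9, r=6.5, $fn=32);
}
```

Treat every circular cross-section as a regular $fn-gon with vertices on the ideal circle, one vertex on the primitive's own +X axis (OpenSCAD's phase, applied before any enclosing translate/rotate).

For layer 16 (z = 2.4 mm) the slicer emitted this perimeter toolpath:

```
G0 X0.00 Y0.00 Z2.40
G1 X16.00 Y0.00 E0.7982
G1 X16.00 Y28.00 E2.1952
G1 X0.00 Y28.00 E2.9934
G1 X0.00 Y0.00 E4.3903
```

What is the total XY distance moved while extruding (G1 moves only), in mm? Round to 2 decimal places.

88.00 mm

Sum the Euclidean lengths of each G1 segment: total = 88.00 mm.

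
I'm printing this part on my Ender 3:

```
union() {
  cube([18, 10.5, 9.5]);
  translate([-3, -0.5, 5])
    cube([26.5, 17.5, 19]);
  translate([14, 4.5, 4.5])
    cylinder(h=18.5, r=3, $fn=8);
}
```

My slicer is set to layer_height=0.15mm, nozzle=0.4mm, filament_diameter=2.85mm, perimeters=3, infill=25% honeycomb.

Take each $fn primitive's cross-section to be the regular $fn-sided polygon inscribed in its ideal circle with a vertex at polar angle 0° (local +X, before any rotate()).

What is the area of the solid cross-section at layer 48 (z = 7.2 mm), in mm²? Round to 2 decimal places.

463.75 mm²

At z = 7.2 mm: the 18×10.5 cube contributes its full rectangle (area 189.00 mm²); the cube at (-3, -0.5) is present — its section is the full 26.5×17.5 rectangle (area 463.75 mm²); the cylinder at (14, 4.5): section is a regular 8-gon, circumradius r=3 (area = (8/2)·3.000²·sin(360°/8) = 25.46 mm²); Taking the union: the regions partially overlap — summed areas 678.21 mm² minus the doubly-counted overlap 214.46 mm² gives 463.75 mm² — area = 463.75 mm². Overall, the cross-section is a single solid region. Net area = 463.75 mm².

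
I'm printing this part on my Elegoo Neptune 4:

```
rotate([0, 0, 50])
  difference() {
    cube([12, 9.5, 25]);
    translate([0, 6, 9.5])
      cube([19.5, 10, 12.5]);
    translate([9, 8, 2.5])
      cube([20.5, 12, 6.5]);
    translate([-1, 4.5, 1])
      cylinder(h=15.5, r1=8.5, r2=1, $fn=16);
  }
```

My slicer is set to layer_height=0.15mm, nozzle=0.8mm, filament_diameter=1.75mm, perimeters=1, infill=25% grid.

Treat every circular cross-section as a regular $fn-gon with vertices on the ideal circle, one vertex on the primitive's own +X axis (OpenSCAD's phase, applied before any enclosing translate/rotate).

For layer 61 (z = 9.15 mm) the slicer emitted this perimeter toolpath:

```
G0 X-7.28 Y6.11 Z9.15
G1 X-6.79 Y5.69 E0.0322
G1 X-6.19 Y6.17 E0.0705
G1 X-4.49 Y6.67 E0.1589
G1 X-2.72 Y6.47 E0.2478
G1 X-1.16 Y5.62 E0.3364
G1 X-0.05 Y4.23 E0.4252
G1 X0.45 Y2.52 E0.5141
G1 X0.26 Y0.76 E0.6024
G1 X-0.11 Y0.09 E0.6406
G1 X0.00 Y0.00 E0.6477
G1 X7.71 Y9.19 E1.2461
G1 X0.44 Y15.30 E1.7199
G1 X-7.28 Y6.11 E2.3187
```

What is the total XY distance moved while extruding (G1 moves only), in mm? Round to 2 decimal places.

46.48 mm

Sum the Euclidean lengths of each G1 segment: total = 46.48 mm.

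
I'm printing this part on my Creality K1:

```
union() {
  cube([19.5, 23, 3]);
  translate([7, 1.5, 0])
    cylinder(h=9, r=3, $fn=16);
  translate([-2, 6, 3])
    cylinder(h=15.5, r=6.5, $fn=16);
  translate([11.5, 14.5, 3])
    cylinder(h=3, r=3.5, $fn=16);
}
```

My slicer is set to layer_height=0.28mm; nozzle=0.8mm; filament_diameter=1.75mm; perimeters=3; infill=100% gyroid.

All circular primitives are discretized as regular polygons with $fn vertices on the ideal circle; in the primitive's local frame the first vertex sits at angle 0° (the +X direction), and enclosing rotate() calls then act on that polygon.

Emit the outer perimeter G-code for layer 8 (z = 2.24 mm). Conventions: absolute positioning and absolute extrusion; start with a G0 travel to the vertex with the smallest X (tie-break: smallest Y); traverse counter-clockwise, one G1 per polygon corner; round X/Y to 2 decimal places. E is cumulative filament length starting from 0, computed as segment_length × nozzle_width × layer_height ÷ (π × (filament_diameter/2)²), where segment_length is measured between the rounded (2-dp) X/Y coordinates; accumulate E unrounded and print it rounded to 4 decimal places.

At z = 2.24 mm: the cube (footprint 19.5×23) is included at this height; the r=3 cylinder at (7, 1.5) contributes a regular 16-gon of circumradius 3; the cylinder at (-2, 6) does not reach this height (z outside [3, 18.5]); the cylinder at (11.5, 14.5) is not intersected at this z (z outside [3, 6]); Combining (union): the regions partially overlap (shared area 22.27 mm²), so overlapping operands fuse into one piece — 1 connected region. The outline is a single polygon with 11 vertices. Extrusion per mm of travel: 0.8 × 0.28 / (π × 0.875²) = 0.093128. Accumulating E over each segment gives final E = 8.0182.

G0 X0.00 Y0.00 Z2.24
G1 X4.46 Y0.00 E0.4154
G1 X4.88 Y-0.62 E0.4851
G1 X5.85 Y-1.27 E0.5938
G1 X7.00 Y-1.50 E0.7031
G1 X8.15 Y-1.27 E0.8123
G1 X9.12 Y-0.62 E0.9210
G1 X9.54 Y0.00 E0.9908
G1 X19.50 Y0.00 E1.9183
G1 X19.50 Y23.00 E4.0603
G1 X0.00 Y23.00 E5.8763
G1 X0.00 Y0.00 E8.0182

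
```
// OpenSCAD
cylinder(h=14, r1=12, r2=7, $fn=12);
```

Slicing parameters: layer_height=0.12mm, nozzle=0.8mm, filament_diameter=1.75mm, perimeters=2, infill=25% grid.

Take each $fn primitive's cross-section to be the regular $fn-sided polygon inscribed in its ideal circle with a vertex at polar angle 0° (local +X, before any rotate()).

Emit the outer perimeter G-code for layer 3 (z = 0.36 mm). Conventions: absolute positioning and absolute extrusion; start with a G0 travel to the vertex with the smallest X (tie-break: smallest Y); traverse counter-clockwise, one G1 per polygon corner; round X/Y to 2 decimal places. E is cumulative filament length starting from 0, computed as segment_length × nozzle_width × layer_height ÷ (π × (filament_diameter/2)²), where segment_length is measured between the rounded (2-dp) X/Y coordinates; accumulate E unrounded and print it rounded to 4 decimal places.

At z = 0.36 mm: the cone (r1=12→r2=7) has section circumradius 11.871 here — a regular 12-gon. The outline is a single polygon with 12 vertices. Extrusion per mm of travel: 0.8 × 0.12 / (π × 0.875²) = 0.039912. Accumulating E over each segment gives final E = 2.9433.

G0 X-11.87 Y0.00 Z0.36
G1 X-10.28 Y-5.94 E0.2454
G1 X-5.94 Y-10.28 E0.4904
G1 X0.00 Y-11.87 E0.7358
G1 X5.94 Y-10.28 E0.9812
G1 X10.28 Y-5.94 E1.2262
G1 X11.87 Y0.00 E1.4716
G1 X10.28 Y5.94 E1.7171
G1 X5.94 Y10.28 E1.9620
G1 X0.00 Y11.87 E2.2075
G1 X-5.94 Y10.28 E2.4529
G1 X-10.28 Y5.94 E2.6978
G1 X-11.87 Y0.00 E2.9433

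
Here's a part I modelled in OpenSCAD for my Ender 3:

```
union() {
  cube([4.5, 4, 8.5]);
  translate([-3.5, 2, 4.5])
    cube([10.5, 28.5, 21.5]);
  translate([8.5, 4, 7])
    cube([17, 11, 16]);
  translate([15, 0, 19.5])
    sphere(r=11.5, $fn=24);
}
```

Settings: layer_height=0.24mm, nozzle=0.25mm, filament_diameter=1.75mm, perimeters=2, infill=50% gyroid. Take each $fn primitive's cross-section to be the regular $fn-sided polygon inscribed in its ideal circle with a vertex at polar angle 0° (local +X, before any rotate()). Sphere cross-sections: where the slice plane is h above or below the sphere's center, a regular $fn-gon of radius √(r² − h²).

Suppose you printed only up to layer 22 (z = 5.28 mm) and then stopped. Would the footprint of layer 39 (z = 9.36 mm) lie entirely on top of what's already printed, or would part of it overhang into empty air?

Compare the two slices. At z = 5.28: the 4.5×4 cube contributes its full rectangle (area 18.00 mm²); the cube at (-3.5, 2) is present — its section is the full 10.5×28.5 rectangle (area 299.25 mm²); the cube at (8.5, 4) does not reach this height (z outside [7, 23]); the sphere at (15, 0) is not intersected at this z (|z−center|=14.220 > r=11.5); Merging all regions: the regions partially overlap — summed areas 317.25 mm² minus the doubly-counted overlap 9.00 mm² gives 308.25 mm² — area = 308.25 mm². At z = 9.36: the cube does not reach this height (z outside [0, 8.5]); the cube at (-3.5, 2) is present — its section is the full 10.5×28.5 rectangle (area 299.25 mm²); the 17×11 cube at (8.5, 4) contributes its full rectangle (area 187.00 mm²); the r=11.5 sphere at (15, 0) contributes a regular 24-gon of circumradius √(11.5²−10.14²) = 5.425 (area = (24/2)·5.425²·sin(360°/24) = 91.41 mm²); Merging all regions: the regions partially overlap — summed areas 577.66 mm² minus the doubly-counted overlap 6.91 mm² gives 570.74 mm² — area = 570.74 mm². Checking containment: at z = 9.36 the cross-section extends beyond the z = 5.28 cross-section by about 271.49 mm².

part overhangs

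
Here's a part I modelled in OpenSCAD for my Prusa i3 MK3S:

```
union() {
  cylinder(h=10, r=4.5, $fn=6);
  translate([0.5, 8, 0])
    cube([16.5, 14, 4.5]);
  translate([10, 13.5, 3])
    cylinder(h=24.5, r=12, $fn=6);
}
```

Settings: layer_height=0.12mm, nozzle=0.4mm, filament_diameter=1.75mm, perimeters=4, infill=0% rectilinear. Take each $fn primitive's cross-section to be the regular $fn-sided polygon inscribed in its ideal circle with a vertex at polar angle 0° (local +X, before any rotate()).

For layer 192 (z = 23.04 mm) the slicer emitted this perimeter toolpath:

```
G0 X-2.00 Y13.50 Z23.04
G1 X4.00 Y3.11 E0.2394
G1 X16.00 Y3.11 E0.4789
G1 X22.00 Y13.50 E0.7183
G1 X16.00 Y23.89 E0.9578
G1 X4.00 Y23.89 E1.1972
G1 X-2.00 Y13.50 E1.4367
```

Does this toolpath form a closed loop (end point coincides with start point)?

Start point (G0): (-2.00, 13.50). End point (last G1): the path returns to the start — closed.

yes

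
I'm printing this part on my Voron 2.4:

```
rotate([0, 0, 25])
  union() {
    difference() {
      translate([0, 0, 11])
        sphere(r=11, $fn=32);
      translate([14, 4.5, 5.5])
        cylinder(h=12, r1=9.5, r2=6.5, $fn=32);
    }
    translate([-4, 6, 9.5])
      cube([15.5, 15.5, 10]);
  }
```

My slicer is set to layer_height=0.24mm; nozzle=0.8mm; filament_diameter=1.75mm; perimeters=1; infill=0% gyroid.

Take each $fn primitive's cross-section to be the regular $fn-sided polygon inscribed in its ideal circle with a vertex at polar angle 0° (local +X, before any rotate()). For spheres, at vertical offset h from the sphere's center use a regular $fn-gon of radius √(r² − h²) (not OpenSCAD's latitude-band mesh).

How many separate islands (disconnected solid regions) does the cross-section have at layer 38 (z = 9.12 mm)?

1

At z = 9.12 mm: the r=11 sphere slices to a regular 32-gon of circumradius 10.838 (√(r²−h²) with h=1.88 from center); the cone at (14, 4.5) (r1=9.5→r2=6.5) has section circumradius 8.595 here — a regular 32-gon; Subtracting the remaining from the first: starting from the r=11 sphere, the cone at (14, 4.5) partially overlaps it — only the 39.88 mm² overlap (of its 230.59 mm²) is removed, clipping the outline — 1 connected region; the cube at (-4, 6) is not intersected at this z (z outside [9.5, 19.5]); Taking the union: only that combined region is present, so the union is just that shape — 1 connected region; (whole slice rotated 25° about Z — lengths, areas and connectivity unchanged). Overall, the cross-section is a single solid region. Island count = 1.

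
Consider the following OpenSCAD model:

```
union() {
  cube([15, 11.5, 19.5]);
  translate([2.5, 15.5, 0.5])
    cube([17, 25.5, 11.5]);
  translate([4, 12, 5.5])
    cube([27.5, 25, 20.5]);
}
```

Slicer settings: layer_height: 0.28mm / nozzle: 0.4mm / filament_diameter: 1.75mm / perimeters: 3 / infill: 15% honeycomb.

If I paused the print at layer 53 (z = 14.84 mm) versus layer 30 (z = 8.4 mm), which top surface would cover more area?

layer 30 (z = 8.4 mm)

Layer 53 (z = 14.84): the cube is present — its section is the full 15×11.5 rectangle (area 172.50 mm²); the cube at (2.5, 15.5) does not reach this height (z outside [0.5, 12]); the cube at (4, 12) is present — its section is the full 27.5×25 rectangle (area 687.50 mm²); Taking the union: the 2 present regions are separate (no shared area or edge), so areas and boundary lengths simply add and each stays a separate island — area = 860.00 mm². So its area = 860.00 mm². Layer 30 (z = 8.4): the cube is present — its section is the full 15×11.5 rectangle (area 172.50 mm²); the 17×25.5 cube at (2.5, 15.5) contributes its full rectangle (area 433.50 mm²); the cube at (4, 12) is present — its section is the full 27.5×25 rectangle (area 687.50 mm²); Combining (union): the regions partially overlap — summed areas 1293.50 mm² minus the doubly-counted overlap 333.25 mm² gives 960.25 mm² — area = 960.25 mm². So its area = 960.25 mm². Layer 30 is larger (960.25 vs 860.00 mm²).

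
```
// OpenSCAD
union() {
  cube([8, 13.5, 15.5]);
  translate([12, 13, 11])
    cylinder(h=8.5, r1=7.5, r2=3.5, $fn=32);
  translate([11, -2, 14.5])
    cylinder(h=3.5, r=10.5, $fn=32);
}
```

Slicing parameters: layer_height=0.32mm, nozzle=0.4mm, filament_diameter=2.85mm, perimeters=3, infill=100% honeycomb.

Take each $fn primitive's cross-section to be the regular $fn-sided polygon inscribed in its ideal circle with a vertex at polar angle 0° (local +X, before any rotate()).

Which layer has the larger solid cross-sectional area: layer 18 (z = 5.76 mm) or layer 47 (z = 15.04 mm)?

layer 47 (z = 15.04 mm)

Layer 18 (z = 5.76): the cube (footprint 8×13.5) is included at this height (area 108.00 mm²); the cone at (12, 13) is not intersected at this z (z outside [11, 19.5]); the cylinder at (11, -2) does not reach this height (z outside [14.5, 18]); Merging all regions: only the 8×13.5 cube is present, so the union is just that shape — area = 108.00 mm². So its area = 108.00 mm². Layer 47 (z = 15.04): the cube is present — its section is the full 8×13.5 rectangle (area 108.00 mm²); the cone at (12, 13): at t=0.475 of its height the radius interpolates to r₁+(r₂−r₁)t = 5.599, giving a regular 32-gon of that circumradius (area = (32/2)·5.599²·sin(360°/32) = 97.85 mm²); the r=10.5 cylinder at (11, -2) contributes a regular 32-gon of circumradius 10.5 (area = (32/2)·10.500²·sin(360°/32) = 344.14 mm²); Taking the union: the regions partially overlap — summed areas 549.99 mm² minus the doubly-counted overlap 48.90 mm² gives 501.08 mm² — area = 501.08 mm². So its area = 501.08 mm². Layer 47 is larger (501.08 vs 108.00 mm²).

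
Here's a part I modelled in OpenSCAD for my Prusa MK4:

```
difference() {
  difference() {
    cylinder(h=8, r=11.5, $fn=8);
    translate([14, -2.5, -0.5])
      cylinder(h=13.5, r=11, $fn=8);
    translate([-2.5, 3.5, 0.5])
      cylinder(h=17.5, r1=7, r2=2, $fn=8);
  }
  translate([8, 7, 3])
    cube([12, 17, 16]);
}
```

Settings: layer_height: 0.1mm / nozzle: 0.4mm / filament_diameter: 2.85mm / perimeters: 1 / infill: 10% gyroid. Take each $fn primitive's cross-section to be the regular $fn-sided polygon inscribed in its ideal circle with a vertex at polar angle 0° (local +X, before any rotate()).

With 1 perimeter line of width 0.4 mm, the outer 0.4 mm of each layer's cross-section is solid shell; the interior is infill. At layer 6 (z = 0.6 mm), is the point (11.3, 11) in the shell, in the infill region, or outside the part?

At z = 0.6 mm: the cylinder: section is a regular 8-gon, circumradius r=11.5; the cylinder at (14, -2.5): section is a regular 8-gon, circumradius r=11; the cone at (-2.5, 3.5) contributes a regular 8-gon of circumradius 6.971 (interpolated between r1=7 and r2=2 at t=0.006); After the difference (first − rest): starting from the r=11.5 cylinder, the r=11 cylinder at (14, -2.5) partially overlaps it — only the 78.50 mm² overlap (of its 342.24 mm²) is removed, clipping the outline; the cone at (-2.5, 3.5) partially overlaps it — only the 137.43 mm² overlap (of its 137.46 mm²) is removed, clipping the outline — 1 connected region; the cube at (8, 7) is absent (z outside [3, 19]); Taking the first minus the rest: none of the subtracted shapes is present at this height, so that combined region is unchanged — 1 connected region. Overall, the cross-section is a single solid region. The nearest boundary edge runs (0.00, 11.50)→(8.13, 8.13); distance from the point to it = 4.27 mm. The point is not inside any of the regions above, so it lies outside the cross-section (4.27 mm from the nearest boundary).

outside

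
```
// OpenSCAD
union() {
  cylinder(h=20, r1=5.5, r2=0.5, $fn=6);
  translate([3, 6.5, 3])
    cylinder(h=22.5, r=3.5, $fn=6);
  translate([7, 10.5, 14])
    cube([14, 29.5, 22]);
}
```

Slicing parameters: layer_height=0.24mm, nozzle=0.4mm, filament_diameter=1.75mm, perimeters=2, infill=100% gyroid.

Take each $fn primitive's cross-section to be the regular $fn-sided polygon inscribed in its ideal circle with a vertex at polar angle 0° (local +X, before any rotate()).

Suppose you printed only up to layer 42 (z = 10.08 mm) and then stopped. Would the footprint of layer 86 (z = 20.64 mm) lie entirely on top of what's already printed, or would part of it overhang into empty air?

part overhangs

Compare the two slices. At z = 10.08: the cone contributes a regular 6-gon of circumradius 2.980 (interpolated between r1=5.5 and r2=0.5 at t=0.504) (area = (6/2)·2.980²·sin(360°/6) = 23.07 mm²); the r=3.5 cylinder at (3, 6.5) gives a regular 6-gon of circumradius 3.5 (constant along its height) (area = (6/2)·3.500²·sin(360°/6) = 31.83 mm²); the cube at (7, 10.5) is absent (z outside [14, 36]); Taking the union: the 2 present regions are separate (no shared area or edge), so areas and boundary lengths simply add and each stays a separate island — area = 54.90 mm². At z = 20.64: the cone is not intersected at this z (z outside [0, 20]); the r=3.5 cylinder at (3, 6.5) contributes a regular 6-gon of circumradius 3.5 (area = (6/2)·3.500²·sin(360°/6) = 31.83 mm²); the cube at (7, 10.5) (footprint 14×29.5) is included at this height (area 413.00 mm²); Combining (union): the 2 present regions are separate (no shared area or edge), so areas and boundary lengths simply add and each stays a separate island — area = 444.83 mm². Checking containment: at z = 20.64 the cross-section extends beyond the z = 10.08 cross-section by about 413.00 mm².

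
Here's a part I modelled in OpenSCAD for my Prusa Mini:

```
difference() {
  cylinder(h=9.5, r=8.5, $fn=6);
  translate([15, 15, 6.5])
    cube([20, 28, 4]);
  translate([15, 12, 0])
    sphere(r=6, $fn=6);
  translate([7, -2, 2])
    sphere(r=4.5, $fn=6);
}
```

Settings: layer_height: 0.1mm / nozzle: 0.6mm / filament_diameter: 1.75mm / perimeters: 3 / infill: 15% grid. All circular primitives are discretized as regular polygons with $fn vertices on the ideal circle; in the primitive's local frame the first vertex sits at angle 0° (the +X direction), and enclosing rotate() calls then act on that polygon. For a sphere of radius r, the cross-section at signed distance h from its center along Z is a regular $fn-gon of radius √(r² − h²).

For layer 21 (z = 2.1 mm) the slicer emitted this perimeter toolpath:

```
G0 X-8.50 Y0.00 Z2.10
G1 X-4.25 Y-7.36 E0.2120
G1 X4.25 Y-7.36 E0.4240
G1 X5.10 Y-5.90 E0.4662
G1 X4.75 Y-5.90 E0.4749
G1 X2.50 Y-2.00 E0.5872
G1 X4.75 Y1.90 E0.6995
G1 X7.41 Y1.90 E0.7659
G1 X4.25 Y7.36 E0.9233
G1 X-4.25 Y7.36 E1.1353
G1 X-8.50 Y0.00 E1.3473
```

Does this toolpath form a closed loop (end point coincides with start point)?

yes

Start point (G0): (-8.50, 0.00). End point (last G1): the path returns to the start — closed.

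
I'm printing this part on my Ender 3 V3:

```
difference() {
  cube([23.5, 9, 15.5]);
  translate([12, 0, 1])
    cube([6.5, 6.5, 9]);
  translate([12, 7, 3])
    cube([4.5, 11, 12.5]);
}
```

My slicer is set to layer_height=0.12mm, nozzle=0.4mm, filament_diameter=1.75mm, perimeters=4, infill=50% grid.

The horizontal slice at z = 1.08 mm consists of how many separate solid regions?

1

At z = 1.08 mm: the 23.5×9 cube contributes its full rectangle; the cube at (12, 0) is present — its section is the full 6.5×6.5 rectangle; the cube at (12, 7) is not intersected at this z (z outside [3, 15.5]); Subtracting the remaining from the first: starting from the 23.5×9 cube, the 6.5×6.5 cube at (12, 0) lies inside it touching the edge (removes its full 42.25 mm²) — 1 connected region. The result has 1 disconnected region.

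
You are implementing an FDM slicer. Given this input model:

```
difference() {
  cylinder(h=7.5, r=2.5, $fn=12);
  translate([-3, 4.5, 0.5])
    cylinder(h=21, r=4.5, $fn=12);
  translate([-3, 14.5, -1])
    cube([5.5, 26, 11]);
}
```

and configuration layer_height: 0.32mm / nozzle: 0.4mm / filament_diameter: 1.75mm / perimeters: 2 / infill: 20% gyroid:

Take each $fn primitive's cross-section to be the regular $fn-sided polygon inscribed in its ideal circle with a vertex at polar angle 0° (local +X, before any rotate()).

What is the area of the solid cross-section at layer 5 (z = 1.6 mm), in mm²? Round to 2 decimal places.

14.92 mm²

At z = 1.6 mm: the r=2.5 cylinder contributes a regular 12-gon of circumradius 2.5 (area = (12/2)·2.500²·sin(360°/12) = 18.75 mm²); the r=4.5 cylinder at (-3, 4.5) contributes a regular 12-gon of circumradius 4.5 (area = (12/2)·4.500²·sin(360°/12) = 60.75 mm²); the 5.5×26 cube at (-3, 14.5) contributes its full rectangle (area 143.00 mm²); Subtracting the remaining from the first: starting from the r=2.5 cylinder (18.75 mm²), the r=4.5 cylinder at (-3, 4.5) partially overlaps it — only the 3.83 mm² overlap (of its 60.75 mm²) is removed, clipping the outline; the 5.5×26 cube at (-3, 14.5) misses the remaining region (no effect) — area = 14.92 mm². Overall, the cross-section is a single solid region. Net area = 14.92 mm².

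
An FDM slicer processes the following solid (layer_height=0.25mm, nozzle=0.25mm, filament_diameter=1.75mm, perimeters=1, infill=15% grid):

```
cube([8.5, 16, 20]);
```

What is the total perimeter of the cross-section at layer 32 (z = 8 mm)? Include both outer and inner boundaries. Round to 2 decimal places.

At z = 8 mm: the cube (footprint 8.5×16) is included at this height (perimeter 49.00 mm). Overall, the cross-section is a single solid region. Total boundary length (outer) = 49.00 mm.

49.00 mm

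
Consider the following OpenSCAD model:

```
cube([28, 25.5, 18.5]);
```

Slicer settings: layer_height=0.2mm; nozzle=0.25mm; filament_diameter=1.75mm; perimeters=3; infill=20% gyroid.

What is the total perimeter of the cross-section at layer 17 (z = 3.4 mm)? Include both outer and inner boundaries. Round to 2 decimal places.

107.00 mm

At z = 3.4 mm: the cube is present — its section is the full 28×25.5 rectangle (perimeter 107.00 mm). Overall, the cross-section is a single solid region. Total boundary length (outer) = 107.00 mm.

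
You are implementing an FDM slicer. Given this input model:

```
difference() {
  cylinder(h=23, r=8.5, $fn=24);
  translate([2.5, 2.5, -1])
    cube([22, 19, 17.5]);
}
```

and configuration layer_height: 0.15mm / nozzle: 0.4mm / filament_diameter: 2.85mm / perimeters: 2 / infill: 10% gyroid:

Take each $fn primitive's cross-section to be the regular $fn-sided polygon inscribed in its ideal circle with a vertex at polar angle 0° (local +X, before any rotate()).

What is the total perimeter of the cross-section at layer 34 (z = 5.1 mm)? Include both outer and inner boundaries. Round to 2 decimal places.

56.20 mm

At z = 5.1 mm: the r=8.5 cylinder contributes a regular 24-gon of circumradius 8.5 (perimeter = 2·24·8.500·sin(180°/24) = 53.25 mm); the 22×19 cube at (2.5, 2.5) contributes its full rectangle (perimeter 82.00 mm); Subtracting the remaining from the first: starting from the r=8.5 cylinder, the 22×19 cube at (2.5, 2.5) partially overlaps it — only the 20.70 mm² overlap (of its 418.00 mm²) is removed, clipping the outline — boundary = 56.20 mm. Overall, the cross-section is a single solid region. Total boundary length (outer) = 56.20 mm.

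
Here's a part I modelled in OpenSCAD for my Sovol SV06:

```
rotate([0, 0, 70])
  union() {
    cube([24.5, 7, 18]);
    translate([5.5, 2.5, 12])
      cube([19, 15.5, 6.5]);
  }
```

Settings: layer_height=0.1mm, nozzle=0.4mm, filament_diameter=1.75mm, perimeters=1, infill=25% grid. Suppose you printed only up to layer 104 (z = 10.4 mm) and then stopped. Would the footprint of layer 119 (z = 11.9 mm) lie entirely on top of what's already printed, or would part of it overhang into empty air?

Compare the two slices. At z = 10.4: the 24.5×7 cube contributes its full rectangle (area 171.50 mm²); the cube at (5.5, 2.5) is absent (z outside [12, 18.5]); Taking the union: only the 24.5×7 cube is present, so the union is just that shape — area = 171.50 mm²; (rotated 70° about Z; rotation is an isometry so areas/perimeters/island counts are preserved). At z = 11.9: the 24.5×7 cube contributes its full rectangle (area 171.50 mm²); the cube at (5.5, 2.5) is absent (z outside [12, 18.5]); Merging all regions: only the 24.5×7 cube is present, so the union is just that shape — area = 171.50 mm²; (whole slice rotated 70° about Z — lengths, areas and connectivity unchanged). Checking containment: the cross-section at z = 11.9 is a subset of the cross-section at z = 10.4.

entirely on top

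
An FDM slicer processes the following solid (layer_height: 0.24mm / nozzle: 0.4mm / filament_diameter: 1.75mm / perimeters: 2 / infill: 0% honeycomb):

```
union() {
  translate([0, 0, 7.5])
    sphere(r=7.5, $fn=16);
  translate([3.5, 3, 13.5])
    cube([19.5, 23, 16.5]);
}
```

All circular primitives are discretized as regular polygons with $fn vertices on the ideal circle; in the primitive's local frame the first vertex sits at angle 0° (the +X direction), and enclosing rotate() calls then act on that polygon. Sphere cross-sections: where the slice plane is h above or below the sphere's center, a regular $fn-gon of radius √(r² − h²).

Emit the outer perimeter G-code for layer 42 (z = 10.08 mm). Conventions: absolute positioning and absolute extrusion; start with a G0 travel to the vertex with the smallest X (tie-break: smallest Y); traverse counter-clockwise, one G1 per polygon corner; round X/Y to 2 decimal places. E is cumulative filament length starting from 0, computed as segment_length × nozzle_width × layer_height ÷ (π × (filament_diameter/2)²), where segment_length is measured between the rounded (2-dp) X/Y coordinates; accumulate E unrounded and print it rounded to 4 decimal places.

At z = 10.08 mm: the r=7.5 sphere contributes a regular 16-gon of circumradius √(7.5²−2.58²) = 7.042; the cube at (3.5, 3) does not reach this height (z outside [13.5, 30]); Taking the union: only the r=7.5 sphere is present, so the union is just that shape — 1 connected region. The outline is a single polygon with 16 vertices. Extrusion per mm of travel: 0.4 × 0.24 / (π × 0.875²) = 0.039912. Accumulating E over each segment gives final E = 1.7548.

G0 X-7.04 Y0.00 Z10.08
G1 X-6.51 Y-2.69 E0.1094
G1 X-4.98 Y-4.98 E0.2193
G1 X-2.69 Y-6.51 E0.3293
G1 X0.00 Y-7.04 E0.4387
G1 X2.69 Y-6.51 E0.5481
G1 X4.98 Y-4.98 E0.6580
G1 X6.51 Y-2.69 E0.7680
G1 X7.04 Y0.00 E0.8774
G1 X6.51 Y2.69 E0.9868
G1 X4.98 Y4.98 E1.0967
G1 X2.69 Y6.51 E1.2067
G1 X0.00 Y7.04 E1.3161
G1 X-2.69 Y6.51 E1.4255
G1 X-4.98 Y4.98 E1.5354
G1 X-6.51 Y2.69 E1.6454
G1 X-7.04 Y0.00 E1.7548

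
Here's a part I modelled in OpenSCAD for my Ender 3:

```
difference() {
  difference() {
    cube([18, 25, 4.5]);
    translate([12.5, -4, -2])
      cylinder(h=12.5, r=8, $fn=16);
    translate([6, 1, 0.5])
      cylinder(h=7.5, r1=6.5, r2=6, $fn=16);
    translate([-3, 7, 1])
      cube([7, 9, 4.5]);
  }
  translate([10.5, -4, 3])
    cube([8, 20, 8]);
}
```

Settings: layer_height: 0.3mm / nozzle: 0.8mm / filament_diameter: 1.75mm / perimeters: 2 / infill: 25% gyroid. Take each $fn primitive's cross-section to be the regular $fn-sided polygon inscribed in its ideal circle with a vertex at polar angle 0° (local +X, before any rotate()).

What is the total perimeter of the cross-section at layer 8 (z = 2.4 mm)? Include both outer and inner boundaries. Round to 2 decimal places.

93.33 mm

At z = 2.4 mm: the 18×25 cube contributes its full rectangle (perimeter 86.00 mm); the r=8 cylinder at (12.5, -4) contributes a regular 16-gon of circumradius 8 (perimeter = 2·16·8.000·sin(180°/16) = 49.94 mm); the cone at (6, 1) contributes a regular 16-gon of circumradius 6.373 (interpolated between r1=6.5 and r2=6 at t=0.253) (perimeter = 2·16·6.373·sin(180°/16) = 39.79 mm); the cube at (-3, 7) is present — its section is the full 7×9 rectangle (perimeter 32.00 mm); Taking the first minus the rest: starting from the 18×25 cube, the r=8 cylinder at (12.5, -4) partially overlaps it — only the 36.38 mm² overlap (of its 195.93 mm²) is removed, clipping the outline; the cone at (6, 1) partially overlaps it — only the 56.81 mm² overlap (of its 124.35 mm²) is removed, clipping the outline; the 7×9 cube at (-3, 7) partially overlaps it — only the 36.00 mm² overlap (of its 63.00 mm²) is removed, clipping the outline — boundary = 93.33 mm; the cube at (10.5, -4) is not intersected at this z (z outside [3, 11]); Subtracting the remaining from the first: none of the subtracted shapes is present at this height, so that combined region is unchanged — boundary = 93.33 mm. Overall, the cross-section is a single solid region. Total boundary length (outer) = 93.33 mm.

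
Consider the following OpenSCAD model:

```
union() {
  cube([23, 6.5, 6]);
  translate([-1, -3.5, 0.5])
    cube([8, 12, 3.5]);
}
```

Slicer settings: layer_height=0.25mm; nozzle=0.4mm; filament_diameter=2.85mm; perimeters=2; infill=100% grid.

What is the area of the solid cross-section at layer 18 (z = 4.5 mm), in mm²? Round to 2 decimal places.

149.50 mm²

At z = 4.5 mm: the cube (footprint 23×6.5) is included at this height (area 149.50 mm²); the cube at (-1, -3.5) does not reach this height (z outside [0.5, 4]); Merging all regions: only the 23×6.5 cube is present, so the union is just that shape — area = 149.50 mm². Overall, the cross-section is a single solid region. Net area = 149.50 mm².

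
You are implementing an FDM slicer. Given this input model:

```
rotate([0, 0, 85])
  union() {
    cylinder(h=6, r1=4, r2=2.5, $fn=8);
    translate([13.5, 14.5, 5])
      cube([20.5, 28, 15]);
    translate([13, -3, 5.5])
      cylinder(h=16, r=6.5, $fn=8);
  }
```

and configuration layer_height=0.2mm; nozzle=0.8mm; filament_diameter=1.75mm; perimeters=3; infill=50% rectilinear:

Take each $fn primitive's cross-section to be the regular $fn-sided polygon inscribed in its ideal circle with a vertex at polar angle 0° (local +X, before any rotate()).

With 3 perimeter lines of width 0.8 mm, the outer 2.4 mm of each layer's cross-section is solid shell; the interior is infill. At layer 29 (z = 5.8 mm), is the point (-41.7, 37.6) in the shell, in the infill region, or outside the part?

At z = 5.8 mm: the cone contributes a regular 8-gon of circumradius 2.550 (interpolated between r1=4 and r2=2.5 at t=0.967); the cube at (13.5, 14.5) is present — its section is the full 20.5×28 rectangle; the cylinder at (13, -3): section is a regular 8-gon, circumradius r=6.5; Taking the union: the 3 present regions are separate (no shared area or edge), so areas and boundary lengths simply add and each stays a separate island — 3 connected regions; (rotated 85° about Z; rotation is an isometry so areas/perimeters/island counts are preserved). Overall, the cross-section has 3 separate islands. Undo the 85° rotation: the query point maps to (33.823, 44.818) in the un-rotated model frame. The nearest boundary edge runs (13.50, 42.50)→(34.00, 42.50); distance from the point to it = 2.32 mm. The point is not inside any of the regions above, so it lies outside the cross-section (2.32 mm from the nearest boundary).

outside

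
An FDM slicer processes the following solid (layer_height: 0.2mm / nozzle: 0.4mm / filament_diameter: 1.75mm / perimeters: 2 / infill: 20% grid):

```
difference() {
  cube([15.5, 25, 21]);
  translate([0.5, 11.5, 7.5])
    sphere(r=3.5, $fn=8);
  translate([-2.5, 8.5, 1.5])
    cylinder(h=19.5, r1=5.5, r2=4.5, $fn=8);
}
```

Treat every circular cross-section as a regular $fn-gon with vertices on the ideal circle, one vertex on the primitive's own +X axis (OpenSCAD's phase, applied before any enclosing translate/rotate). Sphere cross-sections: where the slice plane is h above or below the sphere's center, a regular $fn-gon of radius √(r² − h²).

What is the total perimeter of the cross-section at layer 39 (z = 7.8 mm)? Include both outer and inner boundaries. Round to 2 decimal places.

At z = 7.8 mm: the cube is present — its section is the full 15.5×25 rectangle (perimeter 81.00 mm); the r=3.5 sphere at (0.5, 11.5) contributes a regular 8-gon of circumradius √(3.5²−0.3²) = 3.487 (perimeter = 2·8·3.487·sin(180°/8) = 21.35 mm); the cone at (-2.5, 8.5): at t=0.323 of its height the radius interpolates to r₁+(r₂−r₁)t = 5.177, giving a regular 8-gon of that circumradius (perimeter = 2·8·5.177·sin(180°/8) = 31.70 mm); After the difference (first − rest): starting from the 15.5×25 cube, the r=3.5 sphere at (0.5, 11.5) partially overlaps it — only the 20.58 mm² overlap (of its 34.39 mm²) is removed, clipping the outline; the cone at (-2.5, 8.5) partially overlaps it — only the 7.00 mm² overlap (of its 75.80 mm²) is removed, clipping the outline — boundary = 85.20 mm. Overall, the cross-section is a single solid region. Total boundary length (outer) = 85.20 mm.

85.20 mm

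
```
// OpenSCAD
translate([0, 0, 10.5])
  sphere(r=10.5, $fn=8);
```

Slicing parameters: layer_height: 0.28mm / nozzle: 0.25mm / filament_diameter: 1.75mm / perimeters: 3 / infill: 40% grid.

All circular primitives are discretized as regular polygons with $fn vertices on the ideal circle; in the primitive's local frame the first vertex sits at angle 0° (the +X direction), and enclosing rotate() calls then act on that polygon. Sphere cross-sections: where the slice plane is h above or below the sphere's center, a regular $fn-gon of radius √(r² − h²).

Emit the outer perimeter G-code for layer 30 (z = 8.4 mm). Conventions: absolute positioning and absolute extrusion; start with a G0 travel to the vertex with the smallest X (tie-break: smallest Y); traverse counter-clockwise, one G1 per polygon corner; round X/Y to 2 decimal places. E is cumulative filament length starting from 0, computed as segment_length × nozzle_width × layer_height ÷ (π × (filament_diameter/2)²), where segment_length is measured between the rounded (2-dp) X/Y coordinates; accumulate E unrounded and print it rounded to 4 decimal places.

G0 X-10.29 Y0.00 Z8.40
G1 X-7.27 Y-7.27 E0.2291
G1 X0.00 Y-10.29 E0.4582
G1 X7.27 Y-7.27 E0.6873
G1 X10.29 Y0.00 E0.9164
G1 X7.27 Y7.27 E1.1455
G1 X0.00 Y10.29 E1.3746
G1 X-7.27 Y7.27 E1.6037
G1 X-10.29 Y0.00 E1.8328

At z = 8.4 mm: the r=10.5 sphere slices to a regular 8-gon of circumradius 10.288 (√(r²−h²) with h=2.1 from center). The outline is a single polygon with 8 vertices. Extrusion per mm of travel: 0.25 × 0.28 / (π × 0.875²) = 0.029103. Accumulating E over each segment gives final E = 1.8328.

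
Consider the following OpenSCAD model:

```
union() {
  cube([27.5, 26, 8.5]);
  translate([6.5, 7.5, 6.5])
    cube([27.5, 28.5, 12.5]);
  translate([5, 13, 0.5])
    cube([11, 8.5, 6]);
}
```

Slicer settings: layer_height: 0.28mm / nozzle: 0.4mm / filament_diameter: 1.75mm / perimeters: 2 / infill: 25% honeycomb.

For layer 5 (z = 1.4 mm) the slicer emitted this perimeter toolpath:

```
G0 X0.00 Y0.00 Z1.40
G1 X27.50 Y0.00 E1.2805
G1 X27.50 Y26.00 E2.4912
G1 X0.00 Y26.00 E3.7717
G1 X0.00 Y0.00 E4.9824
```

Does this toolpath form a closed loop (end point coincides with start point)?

yes

Start point (G0): (0.00, 0.00). End point (last G1): the path returns to the start — closed.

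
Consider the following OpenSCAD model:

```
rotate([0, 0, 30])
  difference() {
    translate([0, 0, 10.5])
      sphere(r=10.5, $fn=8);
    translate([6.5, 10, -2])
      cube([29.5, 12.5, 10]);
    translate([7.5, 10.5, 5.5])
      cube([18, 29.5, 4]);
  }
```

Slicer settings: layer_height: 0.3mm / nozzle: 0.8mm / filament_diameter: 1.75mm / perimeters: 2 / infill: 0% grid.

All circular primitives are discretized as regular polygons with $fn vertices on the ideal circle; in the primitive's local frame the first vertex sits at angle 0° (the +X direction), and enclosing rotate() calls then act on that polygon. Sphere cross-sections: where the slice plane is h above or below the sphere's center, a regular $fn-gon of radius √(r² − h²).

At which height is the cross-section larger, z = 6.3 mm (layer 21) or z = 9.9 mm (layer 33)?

Layer 21 (z = 6.3): the sphere: section is a regular 8-gon, circumradius = √(r²−h²) = √(10.5²−4.2²) = 9.623 (area = (8/2)·9.623²·sin(360°/8) = 261.94 mm²); the cube at (6.5, 10) (footprint 29.5×12.5) is included at this height (area 368.75 mm²); the cube at (7.5, 10.5) is present — its section is the full 18×29.5 rectangle (area 531.00 mm²); After the difference (first − rest): starting from the r=10.5 sphere (261.94 mm²), the 29.5×12.5 cube at (6.5, 10) misses the remaining region (no effect); the 18×29.5 cube at (7.5, 10.5) misses the remaining region (no effect) — area = 261.94 mm²; (whole slice rotated 30° about Z — lengths, areas and connectivity unchanged). So its area = 261.94 mm². Layer 33 (z = 9.9): the sphere: section is a regular 8-gon, circumradius = √(r²−h²) = √(10.5²−0.6²) = 10.483 (area = (8/2)·10.483²·sin(360°/8) = 310.82 mm²); the cube at (6.5, 10) does not reach this height (z outside [-2, 8]); the cube at (7.5, 10.5) does not reach this height (z outside [5.5, 9.5]); Taking the first minus the rest: none of the subtracted shapes is present at this height, so the r=10.5 sphere is unchanged — area = 310.82 mm²; (rotated 30° about Z; rotation is an isometry so areas/perimeters/island counts are preserved). So its area = 310.82 mm². Layer 33 is larger (310.82 vs 261.94 mm²).

layer 33 (z = 9.9 mm)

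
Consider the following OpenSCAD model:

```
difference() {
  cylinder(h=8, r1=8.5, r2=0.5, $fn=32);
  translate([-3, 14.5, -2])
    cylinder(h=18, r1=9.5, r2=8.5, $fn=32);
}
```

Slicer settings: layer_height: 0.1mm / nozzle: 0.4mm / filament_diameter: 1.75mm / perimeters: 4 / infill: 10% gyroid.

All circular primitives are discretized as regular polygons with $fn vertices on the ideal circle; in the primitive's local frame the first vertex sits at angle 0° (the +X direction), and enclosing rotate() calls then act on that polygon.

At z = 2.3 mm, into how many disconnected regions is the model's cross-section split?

At z = 2.3 mm: the cone: at t=0.287 of its height the radius interpolates to r₁+(r₂−r₁)t = 6.200, giving a regular 32-gon of that circumradius; the cone at (-3, 14.5) (r1=9.5→r2=8.5) has section circumradius 9.261 here — a regular 32-gon; Subtracting the remaining from the first: starting from the cone, the cone at (-3, 14.5) partially overlaps it — only the 1.70 mm² overlap (of its 267.72 mm²) is removed, clipping the outline — 1 connected region. The result has 1 disconnected region.

1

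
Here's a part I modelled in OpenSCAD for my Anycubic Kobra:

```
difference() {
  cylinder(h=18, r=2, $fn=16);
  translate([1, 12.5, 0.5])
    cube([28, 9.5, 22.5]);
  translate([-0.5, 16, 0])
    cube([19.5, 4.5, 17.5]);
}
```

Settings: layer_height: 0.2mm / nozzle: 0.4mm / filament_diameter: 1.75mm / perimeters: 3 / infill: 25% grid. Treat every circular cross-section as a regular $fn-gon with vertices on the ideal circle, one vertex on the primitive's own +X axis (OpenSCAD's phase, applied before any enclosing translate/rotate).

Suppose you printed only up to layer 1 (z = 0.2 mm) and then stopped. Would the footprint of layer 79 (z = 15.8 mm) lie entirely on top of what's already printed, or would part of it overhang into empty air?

entirely on top

Compare the two slices. At z = 0.2: the r=2 cylinder gives a regular 16-gon of circumradius 2 (constant along its height) (area = (16/2)·2.000²·sin(360°/16) = 12.25 mm²); the cube at (1, 12.5) does not reach this height (z outside [0.5, 23]); the cube at (-0.5, 16) (footprint 19.5×4.5) is included at this height (area 87.75 mm²); After the difference (first − rest): starting from the r=2 cylinder (12.25 mm²), the 19.5×4.5 cube at (-0.5, 16) misses the remaining region (no effect) — area = 12.25 mm². At z = 15.8: the r=2 cylinder contributes a regular 16-gon of circumradius 2 (area = (16/2)·2.000²·sin(360°/16) = 12.25 mm²); the cube at (1, 12.5) is present — its section is the full 28×9.5 rectangle (area 266.00 mm²); the cube at (-0.5, 16) is present — its section is the full 19.5×4.5 rectangle (area 87.75 mm²); After the difference (first − rest): starting from the r=2 cylinder (12.25 mm²), the 28×9.5 cube at (1, 12.5) misses the remaining region (no effect); the 19.5×4.5 cube at (-0.5, 16) misses the remaining region (no effect) — area = 12.25 mm². Checking containment: the cross-section at z = 15.8 is a subset of the cross-section at z = 0.2.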